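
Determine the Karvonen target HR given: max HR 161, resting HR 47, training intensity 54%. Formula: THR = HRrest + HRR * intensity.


HRR = HRmax - HRrest = 161 - 47 = 114
THR = 47 + 114 * 0.54
= 108.56 bpm

108.56 bpm


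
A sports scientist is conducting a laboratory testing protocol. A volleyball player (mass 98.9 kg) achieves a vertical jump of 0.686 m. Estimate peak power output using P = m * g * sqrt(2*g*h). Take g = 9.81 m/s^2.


2 * g * h = 2 * 9.81 * 0.686 = 13.45932
sqrt(13.45932) = 3.668695 m/s
P = 98.9 * 9.81 * 3.668695 = 3559.4 W

3559.4 W


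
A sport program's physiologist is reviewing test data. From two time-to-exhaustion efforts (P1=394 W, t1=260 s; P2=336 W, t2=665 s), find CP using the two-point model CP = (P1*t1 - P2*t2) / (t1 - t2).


Work in trial 1 = 102440 J
Work in trial 2 = 223440 J
Delta work = -121000 J
Delta time = -405 s
CP = -121000 / -405 = 298.77 W

298.77 W


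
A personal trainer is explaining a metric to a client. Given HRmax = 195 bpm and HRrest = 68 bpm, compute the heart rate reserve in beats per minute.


Heart rate reserve = maximum HR minus resting HR
HRR = 195 - 68 = 127 bpm

127 bpm


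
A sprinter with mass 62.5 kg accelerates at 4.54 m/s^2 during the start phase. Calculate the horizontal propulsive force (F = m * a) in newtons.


F = m * a
= 62.5 * 4.54
= 283.75 N

283.75 N


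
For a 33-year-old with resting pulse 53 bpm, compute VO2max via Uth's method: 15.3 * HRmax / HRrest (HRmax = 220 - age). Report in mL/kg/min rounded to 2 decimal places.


Step 1: HRmax = 220 - 33 = 187 bpm
Step 2: Ratio = 187 / 53 = 3.5283
Step 3: VO2max = 15.3 * 3.5283 = 53.98 mL/kg/min

53.98 mL/kg/min


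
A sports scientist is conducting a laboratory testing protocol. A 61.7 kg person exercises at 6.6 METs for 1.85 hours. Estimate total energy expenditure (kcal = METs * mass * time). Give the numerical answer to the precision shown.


Energy = METs * mass(kg) * time(h)
= 6.6 * 61.7 * 1.85
= 753.36 kcal

753.36 kcal


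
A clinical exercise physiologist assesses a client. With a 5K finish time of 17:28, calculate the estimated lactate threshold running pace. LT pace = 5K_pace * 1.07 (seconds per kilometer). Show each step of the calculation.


Race duration = 1048 s for 5 km
Average pace = 1048 / 5 = 209.6 s/km
LT pace = 209.6 * 1.07
= 224.27 s/km

224.27 s/km


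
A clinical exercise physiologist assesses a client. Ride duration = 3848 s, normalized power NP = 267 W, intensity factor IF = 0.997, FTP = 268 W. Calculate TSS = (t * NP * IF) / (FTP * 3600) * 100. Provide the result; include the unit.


Numerator = 3848 * 267 * 0.997 = 1024333.752
Denominator = 268 * 3600 = 964800
TSS = 1024333.752 / 964800 * 100
= 106.17

106.17 TSS


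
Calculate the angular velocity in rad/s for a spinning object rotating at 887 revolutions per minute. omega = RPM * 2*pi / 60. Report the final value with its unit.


omega = RPM * 2*pi / 60
= 887 * 6.28318531 / 60
= 92.886 rad/s

92.886 rad/s


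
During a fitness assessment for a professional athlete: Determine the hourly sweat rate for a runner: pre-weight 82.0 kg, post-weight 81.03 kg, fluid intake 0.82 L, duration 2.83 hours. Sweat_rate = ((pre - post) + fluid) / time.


Mass lost = 82.0 - 81.03 = 0.97 kg
Add fluid consumed: 0.97 + 0.82 = 1.79 L total sweat
Sweat rate = 1.79 / 2.83 = 0.633 L/h

0.633 L/h


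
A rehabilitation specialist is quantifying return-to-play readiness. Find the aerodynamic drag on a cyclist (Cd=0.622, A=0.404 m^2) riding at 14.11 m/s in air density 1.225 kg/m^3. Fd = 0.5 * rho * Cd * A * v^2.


Fd = 0.5 * 1.225 * 0.622 * 0.404 * 14.11^2
= 0.5 * 1.225 * 0.622 * 0.404 * 199.0921
= 30.643 N

30.643 N


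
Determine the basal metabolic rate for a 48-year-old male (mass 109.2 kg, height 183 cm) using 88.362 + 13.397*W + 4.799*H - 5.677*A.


BMR = 88.362 + 13.397*109.2 + 4.799*183 - 5.677*48
= 2157.04 kcal/day

2157.04 kcal/day


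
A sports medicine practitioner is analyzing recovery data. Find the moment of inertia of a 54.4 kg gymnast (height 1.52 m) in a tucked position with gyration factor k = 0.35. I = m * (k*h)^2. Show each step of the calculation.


Radius of gyration = 0.35 * 1.52 = 0.532 m
I = 54.4 * 0.532^2
= 54.4 * 0.283024
= 15.397 kg*m^2

15.397 kg*m^2


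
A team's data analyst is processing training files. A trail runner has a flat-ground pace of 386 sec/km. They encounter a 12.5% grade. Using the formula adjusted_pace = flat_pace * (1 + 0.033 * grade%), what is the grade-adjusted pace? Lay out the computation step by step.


Grade factor = 1 + 0.033 * 12.5 = 1.4125
Adjusted = 386 * 1.4125 = 545.23 sec/km

545.23 s/km


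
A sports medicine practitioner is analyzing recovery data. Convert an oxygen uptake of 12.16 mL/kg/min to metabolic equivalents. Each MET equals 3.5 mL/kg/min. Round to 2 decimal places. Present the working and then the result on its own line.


One MET = 3.5 mL/kg/min
Number of METs = 12.16 / 3.5
= 3.47 METs

3.47 METs


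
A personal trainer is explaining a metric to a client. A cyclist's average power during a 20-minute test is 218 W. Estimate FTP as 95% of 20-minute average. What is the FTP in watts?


FTP = 20-min power * 0.95
= 218 * 0.95
= 207.1 W

207.1 W


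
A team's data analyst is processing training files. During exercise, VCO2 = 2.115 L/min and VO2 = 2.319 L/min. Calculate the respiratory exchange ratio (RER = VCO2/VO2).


RER = VCO2 / VO2
= 2.115 / 2.319
= 0.912

0.912


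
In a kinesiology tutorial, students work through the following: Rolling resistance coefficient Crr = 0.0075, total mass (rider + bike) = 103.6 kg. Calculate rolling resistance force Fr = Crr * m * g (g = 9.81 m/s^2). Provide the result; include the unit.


Fr = Crr * m * g
= 0.0075 * 103.6 * 9.81
= 7.622 N

7.622 N


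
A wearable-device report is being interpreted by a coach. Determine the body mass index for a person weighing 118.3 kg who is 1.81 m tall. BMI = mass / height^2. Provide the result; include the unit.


BMI = mass / height^2
= 118.3 / 1.81^2
= 118.3 / 3.2761
= 36.11 kg/m^2

36.11 kg/m^2


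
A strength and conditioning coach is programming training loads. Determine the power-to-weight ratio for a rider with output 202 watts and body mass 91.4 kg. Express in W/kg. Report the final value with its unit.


P/W = 202 / 91.4 = 2.21 W/kg

2.21 W/kg


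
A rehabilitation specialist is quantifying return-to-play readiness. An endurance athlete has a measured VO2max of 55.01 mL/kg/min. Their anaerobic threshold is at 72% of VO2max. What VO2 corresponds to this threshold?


Anaerobic threshold VO2 = VO2max * 72%
= 55.01 * 0.72
= 39.61 mL/kg/min

39.61 mL/kg/min


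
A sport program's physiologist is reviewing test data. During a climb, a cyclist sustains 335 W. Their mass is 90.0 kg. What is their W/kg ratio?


Power-to-weight = 335 W / 90.0 kg
= 3.722 W/kg

3.722 W/kg


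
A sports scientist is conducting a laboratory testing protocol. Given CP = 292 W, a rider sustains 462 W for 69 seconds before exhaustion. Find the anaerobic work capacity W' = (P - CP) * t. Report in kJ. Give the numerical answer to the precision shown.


Excess power = 462 - 292 = 170 W
Work above CP = 170 * 69 = 11730 J
W' = 11.73 kJ

11.73 kJ


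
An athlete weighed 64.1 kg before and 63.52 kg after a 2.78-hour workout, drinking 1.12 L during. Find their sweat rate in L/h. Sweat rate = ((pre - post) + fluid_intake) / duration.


Body mass change = 0.58 kg
Total sweat loss = 0.58 + 1.12 = 1.7 L
Rate = 1.7 / 2.78 = 0.612 L/h

0.612 L/h


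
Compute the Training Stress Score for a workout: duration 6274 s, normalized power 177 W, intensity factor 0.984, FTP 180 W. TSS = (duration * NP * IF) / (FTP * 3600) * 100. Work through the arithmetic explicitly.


Product = 6274 * 177 * 0.984 = 1092730.032
Base = 180 * 3600 = 648000
TSS = 1092730.032 / 648000 * 100 = 168.63

168.63 TSS


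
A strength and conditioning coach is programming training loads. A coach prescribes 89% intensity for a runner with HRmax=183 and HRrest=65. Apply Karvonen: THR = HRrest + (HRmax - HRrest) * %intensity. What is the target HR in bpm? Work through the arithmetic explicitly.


Heart rate reserve = 183 - 65 = 118
Intensity fraction = 89 / 100 = 0.89
THR = 65 + 118 * 0.89 = 170.02 bpm

170.02 bpm


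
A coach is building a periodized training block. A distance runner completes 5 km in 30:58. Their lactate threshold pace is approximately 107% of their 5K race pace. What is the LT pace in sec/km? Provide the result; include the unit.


Convert to seconds: 30 min 58 s = 1858 s
Pace per km = 1858 / 5 = 371.6 s/km
LT pace = 371.6 * 1.07 = 397.61 s/km

397.61 s/km


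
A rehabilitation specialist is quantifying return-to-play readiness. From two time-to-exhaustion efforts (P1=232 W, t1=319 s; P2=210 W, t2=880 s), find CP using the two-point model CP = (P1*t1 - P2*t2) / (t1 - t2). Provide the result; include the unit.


Work in trial 1 = 74008 J
Work in trial 2 = 184800 J
Delta work = -110792 J
Delta time = -561 s
CP = -110792 / -561 = 197.49 W

197.49 W


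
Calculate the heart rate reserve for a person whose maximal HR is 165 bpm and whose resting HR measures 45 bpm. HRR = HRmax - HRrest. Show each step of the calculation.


HRmax = 165 bpm
HRrest = 45 bpm
HRR = 165 - 45 = 120 bpm

120 bpm


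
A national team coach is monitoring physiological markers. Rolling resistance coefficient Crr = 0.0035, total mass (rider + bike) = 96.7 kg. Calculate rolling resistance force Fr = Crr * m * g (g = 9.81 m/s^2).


Fr = Crr * m * g
= 0.0035 * 96.7 * 9.81
= 3.32 N

3.32 N


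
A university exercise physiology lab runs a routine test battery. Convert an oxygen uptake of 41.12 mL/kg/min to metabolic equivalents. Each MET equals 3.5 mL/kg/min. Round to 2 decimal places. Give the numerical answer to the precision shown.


One MET = 3.5 mL/kg/min
Number of METs = 41.12 / 3.5
= 11.75 METs

11.75 METs


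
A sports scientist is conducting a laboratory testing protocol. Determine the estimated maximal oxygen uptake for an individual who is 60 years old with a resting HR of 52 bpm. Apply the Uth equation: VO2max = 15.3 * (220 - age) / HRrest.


HRmax = 220 - 60 = 160
VO2max = 15.3 * (160 / 52)
= 15.3 * 3.0769
= 47.08 mL/kg/min

47.08 mL/kg/min


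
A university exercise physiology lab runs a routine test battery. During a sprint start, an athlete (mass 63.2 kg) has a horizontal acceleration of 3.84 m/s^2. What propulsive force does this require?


Propulsive force = mass * acceleration
= 63.2 kg * 3.84 m/s^2
= 242.69 N

242.69 N


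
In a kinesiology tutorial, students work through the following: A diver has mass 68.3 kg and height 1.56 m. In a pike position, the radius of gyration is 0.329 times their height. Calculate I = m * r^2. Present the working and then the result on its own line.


r = 0.329 * 1.56 = 0.51324 m
I = m * r^2 = 68.3 * 0.263415 = 17.991 kg*m^2

17.991 kg*m^2


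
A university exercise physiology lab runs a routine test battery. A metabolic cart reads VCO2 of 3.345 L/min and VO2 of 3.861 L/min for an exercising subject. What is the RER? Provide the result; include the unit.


RER = VCO2 / VO2 = 3.345 / 3.861 = 0.8664

0.8664


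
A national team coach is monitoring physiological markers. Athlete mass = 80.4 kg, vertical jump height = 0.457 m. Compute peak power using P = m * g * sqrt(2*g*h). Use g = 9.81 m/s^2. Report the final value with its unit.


sqrt(2 * 9.81 * 0.457) = sqrt(8.96634) = 2.994385 m/s
P = 80.4 * 9.81 * 2.994385
= 2361.74 W

2361.74 W


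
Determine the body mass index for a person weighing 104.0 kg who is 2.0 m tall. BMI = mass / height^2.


BMI = mass / height^2
= 104.0 / 2.0^2
= 104.0 / 4.0
= 26.0 kg/m^2

26.0 kg/m^2


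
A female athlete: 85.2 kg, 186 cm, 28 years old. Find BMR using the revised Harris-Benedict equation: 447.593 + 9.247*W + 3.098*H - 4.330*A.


Intercept = 447.593
Weight contribution = 9.247 * 85.2 = 787.8444
Height contribution = 3.098 * 186 = 576.228
Age contribution = 4.33 * 28 = 121.24
BMR = 447.593 + 787.8444 + 576.228 - 121.24
= 1690.43 kcal/day

1690.43 kcal/day


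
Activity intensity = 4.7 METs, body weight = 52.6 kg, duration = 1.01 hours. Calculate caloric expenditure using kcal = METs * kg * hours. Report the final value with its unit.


kcal = 4.7 * 52.6 * 1.01
= 247.22 * 1.01
= 249.69 kcal

249.69 kcal


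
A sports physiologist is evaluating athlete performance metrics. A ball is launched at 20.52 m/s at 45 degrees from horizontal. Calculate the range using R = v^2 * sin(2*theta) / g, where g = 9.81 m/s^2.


sin(2 * 45) = sin(90) = 1.0
v^2 = 20.52^2 = 421.0704
R = 421.0704 * 1.0 / 9.81
= 42.923 m

42.923 m


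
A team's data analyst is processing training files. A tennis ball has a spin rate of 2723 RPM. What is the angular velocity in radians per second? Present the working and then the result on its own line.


Convert RPM to rad/s: multiply by 2*pi and divide by 60
omega = 2723 * 2 * pi / 60
= 285.152 rad/s

285.152 rad/s


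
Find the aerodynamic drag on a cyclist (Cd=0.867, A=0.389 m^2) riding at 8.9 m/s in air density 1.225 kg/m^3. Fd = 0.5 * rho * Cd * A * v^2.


Fd = 0.5 * 1.225 * 0.867 * 0.389 * 8.9^2
= 0.5 * 1.225 * 0.867 * 0.389 * 79.21
= 16.363 N

16.363 N


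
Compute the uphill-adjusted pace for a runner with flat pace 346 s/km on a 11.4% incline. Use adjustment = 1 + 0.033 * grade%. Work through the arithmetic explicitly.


Adjustment factor = 1 + 0.033 * 11.4 = 1.3762
Grade-adjusted pace = 346 * 1.3762 = 476.17 s/km

476.17 s/km


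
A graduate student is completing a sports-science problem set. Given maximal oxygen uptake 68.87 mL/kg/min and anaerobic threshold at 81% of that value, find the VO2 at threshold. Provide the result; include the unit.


Percentage as decimal = 0.81
VO2 at AT = 68.87 * 0.81 = 55.78 mL/kg/min

55.78 mL/kg/min


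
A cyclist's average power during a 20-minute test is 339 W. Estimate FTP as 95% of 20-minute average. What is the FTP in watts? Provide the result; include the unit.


FTP = 20-min power * 0.95
= 339 * 0.95
= 322.05 W

322.05 W


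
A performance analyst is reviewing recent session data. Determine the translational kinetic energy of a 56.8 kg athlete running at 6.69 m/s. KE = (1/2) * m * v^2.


KE = 0.5 * m * v^2
= 0.5 * 56.8 * 6.69^2
= 0.5 * 56.8 * 44.7561
= 1271.07 J

1271.07 J


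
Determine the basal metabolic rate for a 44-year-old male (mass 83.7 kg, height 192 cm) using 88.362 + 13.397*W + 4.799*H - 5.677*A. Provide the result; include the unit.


BMR = 88.362 + 13.397*83.7 + 4.799*192 - 5.677*44
= 1881.31 kcal/day

1881.31 kcal/day


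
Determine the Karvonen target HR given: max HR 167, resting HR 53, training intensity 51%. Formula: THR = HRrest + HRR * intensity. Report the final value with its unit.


HRR = HRmax - HRrest = 167 - 53 = 114
THR = 53 + 114 * 0.51
= 111.14 bpm

111.14 bpm


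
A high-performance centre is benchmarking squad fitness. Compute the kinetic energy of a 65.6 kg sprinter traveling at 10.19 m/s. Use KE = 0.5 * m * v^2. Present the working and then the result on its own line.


Velocity squared = 103.8361
KE = 0.5 * 65.6 * 103.8361 = 3405.82 J

3405.82 J


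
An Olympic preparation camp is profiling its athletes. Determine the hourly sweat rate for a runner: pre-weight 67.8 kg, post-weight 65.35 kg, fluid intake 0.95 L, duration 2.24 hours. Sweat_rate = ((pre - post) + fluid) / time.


Mass lost = 67.8 - 65.35 = 2.45 kg
Add fluid consumed: 2.45 + 0.95 = 3.4 L total sweat
Sweat rate = 3.4 / 2.24 = 1.518 L/h

1.518 L/h


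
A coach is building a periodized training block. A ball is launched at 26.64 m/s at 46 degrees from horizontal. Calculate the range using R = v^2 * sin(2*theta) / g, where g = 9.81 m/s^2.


sin(2 * 46) = sin(92) = 0.999391
v^2 = 26.64^2 = 709.6896
R = 709.6896 * 0.999391 / 9.81
= 72.299 m

72.299 m


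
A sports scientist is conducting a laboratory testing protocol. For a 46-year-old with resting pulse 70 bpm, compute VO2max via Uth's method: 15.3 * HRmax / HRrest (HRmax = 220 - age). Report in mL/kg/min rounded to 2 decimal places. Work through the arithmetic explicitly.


Step 1: HRmax = 220 - 46 = 174 bpm
Step 2: Ratio = 174 / 70 = 2.4857
Step 3: VO2max = 15.3 * 2.4857 = 38.03 mL/kg/min

38.03 mL/kg/min


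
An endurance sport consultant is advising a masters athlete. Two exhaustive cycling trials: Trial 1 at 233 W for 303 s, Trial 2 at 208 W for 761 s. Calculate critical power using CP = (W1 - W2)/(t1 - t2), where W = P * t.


W1 = 233 * 303 = 70599 J
W2 = 208 * 761 = 158288 J
CP = (70599 - 158288) / (303 - 761)
= -87689 / -458
= 191.46 W

191.46 W


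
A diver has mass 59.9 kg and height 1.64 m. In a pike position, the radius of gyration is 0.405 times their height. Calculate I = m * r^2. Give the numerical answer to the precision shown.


r = 0.405 * 1.64 = 0.6642 m
I = m * r^2 = 59.9 * 0.441162 = 26.426 kg*m^2

26.426 kg*m^2


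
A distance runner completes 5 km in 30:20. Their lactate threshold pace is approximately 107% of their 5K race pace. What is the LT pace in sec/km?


Convert to seconds: 30 min 20 s = 1820 s
Pace per km = 1820 / 5 = 364.0 s/km
LT pace = 364.0 * 1.07 = 389.48 s/km

389.48 s/km


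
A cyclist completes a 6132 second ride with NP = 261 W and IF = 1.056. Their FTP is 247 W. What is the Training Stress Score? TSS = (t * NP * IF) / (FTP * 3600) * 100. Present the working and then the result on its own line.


t * NP * IF = 6132 * 261 * 1.056 = 1690077.312
FTP * 3600 = 889200
TSS = (1690077.312 / 889200) * 100 = 190.07

190.07 TSS


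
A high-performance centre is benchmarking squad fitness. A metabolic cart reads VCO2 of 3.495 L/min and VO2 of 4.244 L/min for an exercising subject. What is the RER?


RER = VCO2 / VO2 = 3.495 / 4.244 = 0.8235

0.8235


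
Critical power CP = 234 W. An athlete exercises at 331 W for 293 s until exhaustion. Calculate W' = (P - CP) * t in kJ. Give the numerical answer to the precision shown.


P - CP = 331 - 234 = 97 W
W' = 97 * 293 = 28421 J
= 28421 / 1000 = 28.421 kJ

28.421 kJ


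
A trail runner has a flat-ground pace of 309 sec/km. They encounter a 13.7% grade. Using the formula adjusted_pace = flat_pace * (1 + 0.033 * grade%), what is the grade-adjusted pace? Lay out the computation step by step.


Grade factor = 1 + 0.033 * 13.7 = 1.4521
Adjusted = 309 * 1.4521 = 448.7 sec/km

448.7 s/km


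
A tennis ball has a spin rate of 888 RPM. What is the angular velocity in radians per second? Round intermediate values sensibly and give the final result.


Convert RPM to rad/s: multiply by 2*pi and divide by 60
omega = 888 * 2 * pi / 60
= 92.991 rad/s

92.991 rad/s


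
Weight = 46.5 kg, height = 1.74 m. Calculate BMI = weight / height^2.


height^2 = 1.74^2 = 3.0276
BMI = 46.5 / 3.0276 = 15.36 kg/m^2

15.36 kg/m^2


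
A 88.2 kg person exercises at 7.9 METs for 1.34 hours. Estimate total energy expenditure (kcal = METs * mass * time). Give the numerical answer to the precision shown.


Energy = METs * mass(kg) * time(h)
= 7.9 * 88.2 * 1.34
= 933.69 kcal

933.69 kcal


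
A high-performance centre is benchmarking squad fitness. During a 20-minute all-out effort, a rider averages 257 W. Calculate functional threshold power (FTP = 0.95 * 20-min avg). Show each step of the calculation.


FTP = 0.95 * 257
= 244.15 W

244.15 W


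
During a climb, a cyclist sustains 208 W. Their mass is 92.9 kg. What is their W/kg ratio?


Power-to-weight = 208 W / 92.9 kg
= 2.239 W/kg

2.239 W/kg


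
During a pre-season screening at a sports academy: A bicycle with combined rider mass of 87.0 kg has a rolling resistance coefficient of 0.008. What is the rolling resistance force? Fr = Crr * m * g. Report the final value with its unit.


Fr = 0.008 * 87.0 * 9.81
= 0.696 * 9.81
= 6.828 N

6.828 N


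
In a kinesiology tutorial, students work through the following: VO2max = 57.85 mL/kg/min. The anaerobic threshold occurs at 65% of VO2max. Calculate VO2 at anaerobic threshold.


AT fraction = 65 / 100 = 0.65
AT VO2 = 57.85 * 0.65
= 37.6 mL/kg/min

37.6 mL/kg/min


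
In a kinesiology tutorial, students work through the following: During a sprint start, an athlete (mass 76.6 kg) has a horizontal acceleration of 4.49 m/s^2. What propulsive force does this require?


Propulsive force = mass * acceleration
= 76.6 kg * 4.49 m/s^2
= 343.93 N

343.93 N


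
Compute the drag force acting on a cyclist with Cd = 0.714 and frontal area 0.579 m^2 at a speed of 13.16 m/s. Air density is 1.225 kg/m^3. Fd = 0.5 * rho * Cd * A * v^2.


Step 1: v^2 = 173.1856
Step 2: Fd = 0.5 * 1.225 * 0.714 * 0.579 * 173.1856
= 43.853 N

43.853 N


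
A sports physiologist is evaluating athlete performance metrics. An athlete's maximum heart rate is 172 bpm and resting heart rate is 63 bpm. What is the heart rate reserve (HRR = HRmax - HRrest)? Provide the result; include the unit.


HRR = HRmax - HRrest
= 172 - 63
= 109 bpm

109 bpm


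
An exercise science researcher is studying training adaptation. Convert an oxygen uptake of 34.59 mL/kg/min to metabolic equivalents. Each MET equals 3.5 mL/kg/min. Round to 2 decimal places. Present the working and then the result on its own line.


One MET = 3.5 mL/kg/min
Number of METs = 34.59 / 3.5
= 9.88 METs

9.88 METs


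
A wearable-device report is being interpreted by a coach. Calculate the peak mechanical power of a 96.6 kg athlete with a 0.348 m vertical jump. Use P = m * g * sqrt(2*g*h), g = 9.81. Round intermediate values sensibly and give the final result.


First, sqrt(2gh) = sqrt(2 * 9.81 * 0.348)
= sqrt(6.82776) = 2.612998 m/s
Power = 96.6 * 9.81 * 2.612998 = 2476.2 W

2476.2 W


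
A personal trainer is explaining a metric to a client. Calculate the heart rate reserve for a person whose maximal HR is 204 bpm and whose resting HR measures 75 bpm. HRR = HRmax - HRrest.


HRmax = 204 bpm
HRrest = 75 bpm
HRR = 204 - 75 = 129 bpm

129 bpm


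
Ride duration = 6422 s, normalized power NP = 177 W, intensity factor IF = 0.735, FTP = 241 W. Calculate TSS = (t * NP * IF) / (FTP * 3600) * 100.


Numerator = 6422 * 177 * 0.735 = 835470.09
Denominator = 241 * 3600 = 867600
TSS = 835470.09 / 867600 * 100
= 96.3

96.3 TSS


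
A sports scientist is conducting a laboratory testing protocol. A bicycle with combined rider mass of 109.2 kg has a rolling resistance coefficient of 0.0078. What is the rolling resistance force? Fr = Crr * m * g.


Fr = 0.0078 * 109.2 * 9.81
= 0.85176 * 9.81
= 8.356 N

8.356 N


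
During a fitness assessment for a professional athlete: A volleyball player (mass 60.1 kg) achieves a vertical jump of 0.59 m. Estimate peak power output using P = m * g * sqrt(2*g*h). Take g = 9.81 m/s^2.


2 * g * h = 2 * 9.81 * 0.59 = 11.5758
sqrt(11.5758) = 3.402323 m/s
P = 60.1 * 9.81 * 3.402323 = 2005.94 W

2005.94 W


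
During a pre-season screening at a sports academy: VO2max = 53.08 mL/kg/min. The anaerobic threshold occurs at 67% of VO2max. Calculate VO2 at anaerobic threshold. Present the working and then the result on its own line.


AT fraction = 67 / 100 = 0.67
AT VO2 = 53.08 * 0.67
= 35.56 mL/kg/min

35.56 mL/kg/min


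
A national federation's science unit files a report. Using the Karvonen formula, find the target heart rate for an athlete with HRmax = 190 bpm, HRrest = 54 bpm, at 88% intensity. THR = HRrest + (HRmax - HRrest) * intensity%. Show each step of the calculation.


HRR = 190 - 54 = 136
THR = 54 + 136 * 0.88
= 54 + 119.68
= 173.68 bpm

173.68 bpm


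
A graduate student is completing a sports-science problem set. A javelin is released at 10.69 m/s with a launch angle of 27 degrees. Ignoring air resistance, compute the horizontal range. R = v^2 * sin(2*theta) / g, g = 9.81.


Launch speed squared = 114.2761
sin(2 * 27 deg) = 0.809017
Range = 114.2761 * 0.809017 / 9.81
= 9.424 m

9.424 m


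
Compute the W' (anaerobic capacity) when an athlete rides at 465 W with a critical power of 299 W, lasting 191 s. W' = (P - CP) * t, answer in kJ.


Above-CP power = 166 W
Duration = 191 s
W' = 166 * 191 = 31706 J
Convert: 31706 / 1000 = 31.706 kJ

31.706 kJ


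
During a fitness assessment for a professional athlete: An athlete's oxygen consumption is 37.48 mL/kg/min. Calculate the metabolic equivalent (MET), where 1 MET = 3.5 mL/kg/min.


MET = VO2 / 3.5
= 37.48 / 3.5
= 10.71 METs

10.71 METs


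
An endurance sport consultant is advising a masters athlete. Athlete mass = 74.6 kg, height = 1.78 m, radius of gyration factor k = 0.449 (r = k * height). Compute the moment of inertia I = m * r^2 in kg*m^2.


r = k * height = 0.449 * 1.78 = 0.79922 m
r^2 = 0.79922^2 = 0.638753
I = 74.6 * 0.638753 = 47.651 kg*m^2

47.651 kg*m^2


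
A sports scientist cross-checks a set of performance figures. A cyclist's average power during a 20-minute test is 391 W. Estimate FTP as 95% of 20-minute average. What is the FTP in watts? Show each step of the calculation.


FTP = 20-min power * 0.95
= 391 * 0.95
= 371.45 W

371.45 W


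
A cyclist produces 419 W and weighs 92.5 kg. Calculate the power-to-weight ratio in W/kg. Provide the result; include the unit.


P/W = power / mass
= 419 / 92.5
= 4.53 W/kg

4.53 W/kg


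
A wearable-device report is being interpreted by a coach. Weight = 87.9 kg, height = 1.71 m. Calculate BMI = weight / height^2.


height^2 = 1.71^2 = 2.9241
BMI = 87.9 / 2.9241 = 30.06 kg/m^2

30.06 kg/m^2


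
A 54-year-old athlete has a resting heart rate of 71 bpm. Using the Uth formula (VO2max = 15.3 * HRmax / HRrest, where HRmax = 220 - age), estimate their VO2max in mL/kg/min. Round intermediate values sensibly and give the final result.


HRmax = 220 - 54 = 166 bpm
Ratio = HRmax / HRrest = 166 / 71 = 2.338
VO2max = 15.3 * 2.338 = 35.77 mL/kg/min

35.77 mL/kg/min


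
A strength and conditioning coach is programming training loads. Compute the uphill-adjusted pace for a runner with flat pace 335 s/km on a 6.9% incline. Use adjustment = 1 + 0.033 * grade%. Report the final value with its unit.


Adjustment factor = 1 + 0.033 * 6.9 = 1.2277
Grade-adjusted pace = 335 * 1.2277 = 411.28 s/km

411.28 s/km


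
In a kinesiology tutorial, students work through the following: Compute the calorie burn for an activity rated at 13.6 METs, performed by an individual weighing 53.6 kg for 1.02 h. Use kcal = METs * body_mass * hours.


Product of METs and mass = 13.6 * 53.6 = 728.96
Total kcal = 728.96 * 1.02 = 743.54 kcal

743.54 kcal


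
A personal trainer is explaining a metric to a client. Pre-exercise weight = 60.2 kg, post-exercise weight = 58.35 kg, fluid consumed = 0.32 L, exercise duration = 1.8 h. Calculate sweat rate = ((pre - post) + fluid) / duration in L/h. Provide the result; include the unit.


Weight loss = 60.2 - 58.35 = 1.85 kg (approx L)
Total sweat = 1.85 + 0.32 = 2.17 L
Sweat rate = 2.17 / 1.8 = 1.206 L/h

1.206 L/h


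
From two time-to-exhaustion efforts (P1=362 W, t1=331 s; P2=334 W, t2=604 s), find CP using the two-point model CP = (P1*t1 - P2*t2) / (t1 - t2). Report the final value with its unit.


Work in trial 1 = 119822 J
Work in trial 2 = 201736 J
Delta work = -81914 J
Delta time = -273 s
CP = -81914 / -273 = 300.05 W

300.05 W


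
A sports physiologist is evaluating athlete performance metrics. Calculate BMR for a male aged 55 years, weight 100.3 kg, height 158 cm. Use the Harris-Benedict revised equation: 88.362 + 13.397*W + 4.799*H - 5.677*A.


Substituting values:
W term = 13.397 * 100.3 = 1343.7191
H term = 4.799 * 158 = 758.242
A term = 5.677 * 55 = 312.235
BMR = 1878.09 kcal/day

1878.09 kcal/day


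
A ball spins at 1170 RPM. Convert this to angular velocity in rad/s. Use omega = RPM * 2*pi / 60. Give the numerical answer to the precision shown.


omega = 1170 * 2 * pi / 60
= 1170 * 6.28318531 / 60
= 7351.327 / 60
= 122.522 rad/s

122.522 rad/s


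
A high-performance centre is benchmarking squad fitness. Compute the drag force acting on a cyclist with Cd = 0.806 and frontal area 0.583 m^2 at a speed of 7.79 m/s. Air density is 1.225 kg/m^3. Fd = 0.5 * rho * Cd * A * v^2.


Step 1: v^2 = 60.6841
Step 2: Fd = 0.5 * 1.225 * 0.806 * 0.583 * 60.6841
= 17.466 N

17.466 N


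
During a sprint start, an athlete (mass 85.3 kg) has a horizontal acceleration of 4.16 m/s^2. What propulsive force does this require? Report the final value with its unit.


Propulsive force = mass * acceleration
= 85.3 kg * 4.16 m/s^2
= 354.85 N

354.85 N


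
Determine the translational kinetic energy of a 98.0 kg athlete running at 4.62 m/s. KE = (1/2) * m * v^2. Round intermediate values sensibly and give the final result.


KE = 0.5 * m * v^2
= 0.5 * 98.0 * 4.62^2
= 0.5 * 98.0 * 21.3444
= 1045.88 J

1045.88 J


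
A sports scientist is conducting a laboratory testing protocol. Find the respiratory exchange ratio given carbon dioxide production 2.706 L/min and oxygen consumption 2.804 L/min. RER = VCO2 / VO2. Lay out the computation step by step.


VCO2 = 2.706 L/min
VO2 = 2.804 L/min
RER = 2.706 / 2.804 = 0.965

0.965


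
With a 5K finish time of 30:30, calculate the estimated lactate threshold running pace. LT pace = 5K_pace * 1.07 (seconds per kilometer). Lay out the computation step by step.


Race duration = 1830 s for 5 km
Average pace = 1830 / 5 = 366.0 s/km
LT pace = 366.0 * 1.07
= 391.62 s/km

391.62 s/km


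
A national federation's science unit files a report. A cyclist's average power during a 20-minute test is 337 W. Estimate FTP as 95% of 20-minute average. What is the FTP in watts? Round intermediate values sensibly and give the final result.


FTP = 20-min power * 0.95
= 337 * 0.95
= 320.15 W

320.15 W


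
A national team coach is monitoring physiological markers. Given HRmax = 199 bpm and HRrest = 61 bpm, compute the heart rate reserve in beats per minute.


Heart rate reserve = maximum HR minus resting HR
HRR = 199 - 61 = 138 bpm

138 bpm


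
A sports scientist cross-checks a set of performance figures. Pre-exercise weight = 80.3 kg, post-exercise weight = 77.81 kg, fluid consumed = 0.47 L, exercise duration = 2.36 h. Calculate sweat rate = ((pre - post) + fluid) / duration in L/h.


Weight loss = 80.3 - 77.81 = 2.49 kg (approx L)
Total sweat = 2.49 + 0.47 = 2.96 L
Sweat rate = 2.96 / 2.36 = 1.254 L/h

1.254 L/h


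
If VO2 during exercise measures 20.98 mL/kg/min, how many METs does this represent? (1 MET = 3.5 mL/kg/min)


METs = VO2 / 3.5 = 20.98 / 3.5 = 5.99

5.99 METs


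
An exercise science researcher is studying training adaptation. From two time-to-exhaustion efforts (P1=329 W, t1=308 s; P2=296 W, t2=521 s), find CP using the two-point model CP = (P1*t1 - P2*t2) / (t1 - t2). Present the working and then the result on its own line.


Work in trial 1 = 101332 J
Work in trial 2 = 154216 J
Delta work = -52884 J
Delta time = -213 s
CP = -52884 / -213 = 248.28 W

248.28 W


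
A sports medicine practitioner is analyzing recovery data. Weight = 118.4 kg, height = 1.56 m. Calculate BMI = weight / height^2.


height^2 = 1.56^2 = 2.4336
BMI = 118.4 / 2.4336 = 48.65 kg/m^2

48.65 kg/m^2


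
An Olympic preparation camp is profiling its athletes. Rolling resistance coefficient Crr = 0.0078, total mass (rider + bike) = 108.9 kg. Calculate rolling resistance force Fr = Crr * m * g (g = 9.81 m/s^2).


Fr = Crr * m * g
= 0.0078 * 108.9 * 9.81
= 8.333 N

8.333 N


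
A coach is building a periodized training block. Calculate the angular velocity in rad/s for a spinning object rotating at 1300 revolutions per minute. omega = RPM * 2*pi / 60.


omega = RPM * 2*pi / 60
= 1300 * 6.28318531 / 60
= 136.136 rad/s

136.136 rad/s


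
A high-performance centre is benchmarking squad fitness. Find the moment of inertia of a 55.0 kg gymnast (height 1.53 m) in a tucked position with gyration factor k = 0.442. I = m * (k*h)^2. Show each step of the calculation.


Radius of gyration = 0.442 * 1.53 = 0.67626 m
I = 55.0 * 0.67626^2
= 55.0 * 0.457328
= 25.153 kg*m^2

25.153 kg*m^2


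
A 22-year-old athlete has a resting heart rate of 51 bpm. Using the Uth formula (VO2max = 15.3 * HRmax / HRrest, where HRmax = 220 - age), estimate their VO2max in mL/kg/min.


HRmax = 220 - 22 = 198 bpm
Ratio = HRmax / HRrest = 198 / 51 = 3.8824
VO2max = 15.3 * 3.8824 = 59.4 mL/kg/min

59.4 mL/kg/min


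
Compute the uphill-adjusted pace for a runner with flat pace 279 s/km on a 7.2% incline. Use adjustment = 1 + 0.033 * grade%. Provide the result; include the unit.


Adjustment factor = 1 + 0.033 * 7.2 = 1.2376
Grade-adjusted pace = 279 * 1.2376 = 345.29 s/km

345.29 s/km


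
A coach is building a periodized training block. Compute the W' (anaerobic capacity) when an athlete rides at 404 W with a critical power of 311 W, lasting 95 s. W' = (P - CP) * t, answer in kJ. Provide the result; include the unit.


Above-CP power = 93 W
Duration = 95 s
W' = 93 * 95 = 8835 J
Convert: 8835 / 1000 = 8.835 kJ

8.835 kJ


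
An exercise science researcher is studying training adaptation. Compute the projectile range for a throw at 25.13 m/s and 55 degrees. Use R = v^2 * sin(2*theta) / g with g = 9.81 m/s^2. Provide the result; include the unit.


Two times the angle = 110 degrees
sin(110) = 0.939693
R = 631.5169 * 0.939693 / 9.81 = 60.493 m

60.493 m


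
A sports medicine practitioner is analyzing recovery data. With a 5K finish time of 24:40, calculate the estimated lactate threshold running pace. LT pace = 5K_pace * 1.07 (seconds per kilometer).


Race duration = 1480 s for 5 km
Average pace = 1480 / 5 = 296.0 s/km
LT pace = 296.0 * 1.07
= 316.72 s/km

316.72 s/km


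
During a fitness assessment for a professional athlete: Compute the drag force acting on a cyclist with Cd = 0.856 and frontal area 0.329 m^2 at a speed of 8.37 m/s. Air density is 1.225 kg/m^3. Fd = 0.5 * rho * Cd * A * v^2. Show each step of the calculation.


Step 1: v^2 = 70.0569
Step 2: Fd = 0.5 * 1.225 * 0.856 * 0.329 * 70.0569
= 12.084 N

12.084 N


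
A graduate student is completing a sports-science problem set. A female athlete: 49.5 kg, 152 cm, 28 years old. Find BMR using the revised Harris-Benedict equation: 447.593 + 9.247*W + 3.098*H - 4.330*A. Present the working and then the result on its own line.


Intercept = 447.593
Weight contribution = 9.247 * 49.5 = 457.7265
Height contribution = 3.098 * 152 = 470.896
Age contribution = 4.33 * 28 = 121.24
BMR = 447.593 + 457.7265 + 470.896 - 121.24
= 1254.98 kcal/day

1254.98 kcal/day


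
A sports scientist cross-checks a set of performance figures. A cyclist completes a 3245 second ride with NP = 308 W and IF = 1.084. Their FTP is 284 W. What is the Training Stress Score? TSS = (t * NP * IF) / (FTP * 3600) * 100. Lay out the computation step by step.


t * NP * IF = 3245 * 308 * 1.084 = 1083414.64
FTP * 3600 = 1022400
TSS = (1083414.64 / 1022400) * 100 = 105.97

105.97 TSS


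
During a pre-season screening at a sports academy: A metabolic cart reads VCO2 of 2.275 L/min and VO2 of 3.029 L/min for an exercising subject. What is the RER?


RER = VCO2 / VO2 = 2.275 / 3.029 = 0.7511

0.7511


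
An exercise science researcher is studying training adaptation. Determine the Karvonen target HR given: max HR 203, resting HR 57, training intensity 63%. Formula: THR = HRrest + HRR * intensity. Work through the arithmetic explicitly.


HRR = HRmax - HRrest = 203 - 57 = 146
THR = 57 + 146 * 0.63
= 148.98 bpm

148.98 bpm


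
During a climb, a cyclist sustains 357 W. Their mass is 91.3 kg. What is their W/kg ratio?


Power-to-weight = 357 W / 91.3 kg
= 3.91 W/kg

3.91 W/kg


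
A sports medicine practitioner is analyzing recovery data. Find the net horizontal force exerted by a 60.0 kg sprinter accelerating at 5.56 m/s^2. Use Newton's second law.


Newton's second law: F = m * a
F = 60.0 * 5.56 = 333.6 N

333.6 N


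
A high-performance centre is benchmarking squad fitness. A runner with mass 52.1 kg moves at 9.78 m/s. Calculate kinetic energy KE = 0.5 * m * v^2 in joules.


v^2 = 9.78^2 = 95.6484
KE = 0.5 * 52.1 * 95.6484
= 2491.64 J

2491.64 J


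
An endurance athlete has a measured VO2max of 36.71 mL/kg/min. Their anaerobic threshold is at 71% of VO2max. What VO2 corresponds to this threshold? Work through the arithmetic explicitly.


Anaerobic threshold VO2 = VO2max * 71%
= 36.71 * 0.71
= 26.06 mL/kg/min

26.06 mL/kg/min


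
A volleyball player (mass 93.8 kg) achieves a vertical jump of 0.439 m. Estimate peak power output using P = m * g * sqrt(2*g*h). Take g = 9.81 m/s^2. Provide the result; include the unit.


2 * g * h = 2 * 9.81 * 0.439 = 8.61318
sqrt(8.61318) = 2.934822 m/s
P = 93.8 * 9.81 * 2.934822 = 2700.56 W

2700.56 W


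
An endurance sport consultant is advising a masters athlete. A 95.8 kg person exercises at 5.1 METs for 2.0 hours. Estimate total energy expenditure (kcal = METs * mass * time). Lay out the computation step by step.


Energy = METs * mass(kg) * time(h)
= 5.1 * 95.8 * 2.0
= 977.16 kcal

977.16 kcal


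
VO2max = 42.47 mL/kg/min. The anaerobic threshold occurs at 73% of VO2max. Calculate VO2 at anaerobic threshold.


AT fraction = 73 / 100 = 0.73
AT VO2 = 42.47 * 0.73
= 31.0 mL/kg/min

31.0 mL/kg/min


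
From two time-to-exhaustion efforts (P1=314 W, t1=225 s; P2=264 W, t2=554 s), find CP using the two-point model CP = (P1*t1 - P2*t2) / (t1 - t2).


Work in trial 1 = 70650 J
Work in trial 2 = 146256 J
Delta work = -75606 J
Delta time = -329 s
CP = -75606 / -329 = 229.81 W

229.81 W


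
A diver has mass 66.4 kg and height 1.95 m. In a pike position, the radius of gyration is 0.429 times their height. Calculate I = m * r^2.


r = 0.429 * 1.95 = 0.83655 m
I = m * r^2 = 66.4 * 0.699816 = 46.468 kg*m^2

46.468 kg*m^2


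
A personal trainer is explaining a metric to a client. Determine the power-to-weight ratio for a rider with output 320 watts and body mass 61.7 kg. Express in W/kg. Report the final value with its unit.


P/W = 320 / 61.7 = 5.186 W/kg

5.186 W/kg


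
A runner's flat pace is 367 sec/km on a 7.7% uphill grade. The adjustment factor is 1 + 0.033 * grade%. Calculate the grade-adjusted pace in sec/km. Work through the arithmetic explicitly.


Factor = 1 + 0.033 * 7.7 = 1.2541
Adjusted pace = 367 * 1.2541
= 460.25 sec/km

460.25 s/km


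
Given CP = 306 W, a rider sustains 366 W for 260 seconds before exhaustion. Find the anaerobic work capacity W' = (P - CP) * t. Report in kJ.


Excess power = 366 - 306 = 60 W
Work above CP = 60 * 260 = 15600 J
W' = 15.6 kJ

15.6 kJ


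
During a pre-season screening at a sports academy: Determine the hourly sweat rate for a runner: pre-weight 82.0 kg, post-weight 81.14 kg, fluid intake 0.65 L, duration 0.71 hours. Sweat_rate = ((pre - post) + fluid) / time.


Mass lost = 82.0 - 81.14 = 0.86 kg
Add fluid consumed: 0.86 + 0.65 = 1.51 L total sweat
Sweat rate = 1.51 / 0.71 = 2.127 L/h

2.127 L/h


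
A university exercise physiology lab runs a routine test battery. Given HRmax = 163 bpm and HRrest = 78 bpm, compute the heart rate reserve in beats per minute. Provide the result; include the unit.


Heart rate reserve = maximum HR minus resting HR
HRR = 163 - 78 = 85 bpm

85 bpm


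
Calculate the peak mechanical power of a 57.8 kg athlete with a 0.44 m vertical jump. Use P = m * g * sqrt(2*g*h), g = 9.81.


First, sqrt(2gh) = sqrt(2 * 9.81 * 0.44)
= sqrt(8.6328) = 2.938163 m/s
Power = 57.8 * 9.81 * 2.938163 = 1665.99 W

1665.99 W


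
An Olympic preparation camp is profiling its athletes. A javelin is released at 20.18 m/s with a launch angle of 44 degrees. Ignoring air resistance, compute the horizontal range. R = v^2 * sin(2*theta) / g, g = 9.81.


Launch speed squared = 407.2324
sin(2 * 44 deg) = 0.999391
Range = 407.2324 * 0.999391 / 9.81
= 41.487 m

41.487 m
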